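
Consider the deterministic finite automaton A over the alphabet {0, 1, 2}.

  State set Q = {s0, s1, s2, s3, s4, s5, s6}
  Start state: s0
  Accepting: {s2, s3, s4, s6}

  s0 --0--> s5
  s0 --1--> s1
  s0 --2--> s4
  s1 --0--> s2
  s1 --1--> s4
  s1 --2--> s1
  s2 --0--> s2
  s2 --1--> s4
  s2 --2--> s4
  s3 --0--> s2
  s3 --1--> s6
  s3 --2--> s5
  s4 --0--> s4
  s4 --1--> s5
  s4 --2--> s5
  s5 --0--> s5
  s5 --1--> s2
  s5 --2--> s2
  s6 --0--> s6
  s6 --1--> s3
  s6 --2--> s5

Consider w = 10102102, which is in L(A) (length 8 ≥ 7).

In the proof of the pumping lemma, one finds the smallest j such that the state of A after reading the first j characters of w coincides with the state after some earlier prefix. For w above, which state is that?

State sequence: s0 -1-> s1 -0-> s2 -1-> s4 -0-> s4 -2-> s5 -1-> s2 -0-> s2 -2-> s4
First repeat at step 4: s4 was already visited.

The earliest repeat is at step j = 4: A is in s4, which it already visited at step i = 3.

s4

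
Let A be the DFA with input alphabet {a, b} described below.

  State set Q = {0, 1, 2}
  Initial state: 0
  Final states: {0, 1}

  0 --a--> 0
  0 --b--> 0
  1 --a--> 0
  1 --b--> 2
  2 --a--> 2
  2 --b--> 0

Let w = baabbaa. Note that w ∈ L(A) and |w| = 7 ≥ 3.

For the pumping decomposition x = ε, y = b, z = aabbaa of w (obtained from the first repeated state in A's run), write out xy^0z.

xy⁰z = xz = ε·aabbaa = aabbaa.
Reading y = b takes A from 0 back to 0, so after x the machine is still in 0, and z then leads to the accepting state 0. Hence aabbaa ∈ L(A).

aabbaa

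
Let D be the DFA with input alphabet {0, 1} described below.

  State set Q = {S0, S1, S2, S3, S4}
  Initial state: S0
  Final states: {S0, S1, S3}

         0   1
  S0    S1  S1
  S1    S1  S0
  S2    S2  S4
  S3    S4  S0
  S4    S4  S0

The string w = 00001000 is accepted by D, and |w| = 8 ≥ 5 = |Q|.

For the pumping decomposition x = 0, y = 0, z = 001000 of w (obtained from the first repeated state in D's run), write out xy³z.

0000001000

xy^3z = 0·0·0·0·001000 = 0000001000.
Reading y = 0 takes D from S1 back to S1, so after x·y·y·y the machine is still in S1, and z then leads to the accepting state S1. Hence 0000001000 ∈ L(D).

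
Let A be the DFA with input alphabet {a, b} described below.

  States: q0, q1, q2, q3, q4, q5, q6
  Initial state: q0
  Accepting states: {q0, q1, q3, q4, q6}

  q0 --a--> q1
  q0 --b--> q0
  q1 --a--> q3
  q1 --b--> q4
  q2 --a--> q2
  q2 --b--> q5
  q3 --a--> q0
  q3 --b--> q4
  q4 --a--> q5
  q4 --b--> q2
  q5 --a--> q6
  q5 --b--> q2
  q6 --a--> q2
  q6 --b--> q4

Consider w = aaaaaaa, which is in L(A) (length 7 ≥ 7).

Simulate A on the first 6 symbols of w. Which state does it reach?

q0

State sequence: q0 -a-> q1 -a-> q3 -a-> q0 -a-> q1 -a-> q3 -a-> q0

After reading 6 characters, A is in state q0.
(This kind of state-tracing is the core of the pumping-lemma construction: with 7 states, pigeonhole forces a repeat within the first 7 steps.)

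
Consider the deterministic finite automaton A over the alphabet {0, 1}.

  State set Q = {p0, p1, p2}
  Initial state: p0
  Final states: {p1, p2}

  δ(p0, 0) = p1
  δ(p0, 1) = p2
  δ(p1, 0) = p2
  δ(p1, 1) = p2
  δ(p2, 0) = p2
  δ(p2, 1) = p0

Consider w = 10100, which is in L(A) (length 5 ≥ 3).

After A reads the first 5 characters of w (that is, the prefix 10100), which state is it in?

Run of A on the first 5 characters of w = 1 0 1 0 0:
  step 0: p0  (start)
  step 1: p2  (read 1: p0→p2)
  step 2: p2  (read 0: p2→p2)
  step 3: p0  (read 1: p2→p0)
  step 4: p1  (read 0: p0→p1)
  step 5: p2  (read 0: p1→p2)

After reading 5 characters, A is in state p2.

p2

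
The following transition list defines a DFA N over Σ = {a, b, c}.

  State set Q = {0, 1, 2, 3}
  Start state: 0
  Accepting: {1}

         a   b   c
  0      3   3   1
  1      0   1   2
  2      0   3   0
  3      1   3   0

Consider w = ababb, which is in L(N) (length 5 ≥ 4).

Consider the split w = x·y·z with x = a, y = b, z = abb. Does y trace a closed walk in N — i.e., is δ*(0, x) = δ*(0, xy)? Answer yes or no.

yes

Run of N on the first 2 characters of w = a b:
  step 0: 0  (start)
  step 1: 3  (read a: 0→3)
  step 2: 3  (read b: 3→3)

After x (step 1): 3. After xy (step 2): 3.
They match, so y = b drives N around a cycle from 3 back to itself; pumping y any number of times keeps N in 3 before reading z, and xyⁱz ∈ L(N) for every i ≥ 0.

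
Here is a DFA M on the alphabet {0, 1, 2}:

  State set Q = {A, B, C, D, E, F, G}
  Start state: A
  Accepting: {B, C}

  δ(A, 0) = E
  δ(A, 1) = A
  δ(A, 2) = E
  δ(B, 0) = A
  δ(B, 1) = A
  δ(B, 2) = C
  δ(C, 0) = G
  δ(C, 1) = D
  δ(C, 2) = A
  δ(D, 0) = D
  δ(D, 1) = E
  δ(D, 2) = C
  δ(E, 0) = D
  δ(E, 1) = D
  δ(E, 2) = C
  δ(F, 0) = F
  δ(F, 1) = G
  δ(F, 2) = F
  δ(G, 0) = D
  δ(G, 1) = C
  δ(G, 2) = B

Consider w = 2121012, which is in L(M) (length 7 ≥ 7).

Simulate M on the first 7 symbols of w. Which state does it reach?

C

State sequence: A -2-> E -1-> D -2-> C -1-> D -0-> D -1-> E -2-> C

After reading 7 characters, M is in state C.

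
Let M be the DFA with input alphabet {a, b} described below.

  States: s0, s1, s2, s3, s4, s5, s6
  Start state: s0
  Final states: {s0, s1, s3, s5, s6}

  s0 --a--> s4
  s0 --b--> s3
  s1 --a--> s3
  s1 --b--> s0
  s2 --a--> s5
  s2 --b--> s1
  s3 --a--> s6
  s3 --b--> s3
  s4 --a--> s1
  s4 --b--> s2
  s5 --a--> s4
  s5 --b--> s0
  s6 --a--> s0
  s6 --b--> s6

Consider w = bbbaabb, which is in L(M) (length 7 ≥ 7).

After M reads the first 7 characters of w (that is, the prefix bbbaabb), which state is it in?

State sequence: s0 -b-> s3 -b-> s3 -b-> s3 -a-> s6 -a-> s0 -b-> s3 -b-> s3

After reading 7 characters, M is in state s3.

s3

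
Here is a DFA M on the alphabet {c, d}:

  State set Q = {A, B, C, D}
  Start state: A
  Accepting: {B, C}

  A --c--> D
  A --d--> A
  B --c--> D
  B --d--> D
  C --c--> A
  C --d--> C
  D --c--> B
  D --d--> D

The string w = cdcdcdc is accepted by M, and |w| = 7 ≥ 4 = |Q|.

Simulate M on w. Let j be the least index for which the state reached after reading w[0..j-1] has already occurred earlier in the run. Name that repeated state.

D

Run of M on w = c d c d c d c:
  step 0: A  (start)
  step 1: D  (read c: A→D)
  step 2: D  (read d: D→D)   ← first repeat (D seen earlier)
  step 3: B  (read c: D→B)
  step 4: D  (read d: B→D)
  step 5: B  (read c: D→B)
  step 6: D  (read d: B→D)
  step 7: B  (read c: D→B)

The earliest repeat is at step j = 2: M is in D, which it already visited at step i = 1.
Since M has 4 states, any run of length ≥ 4 visits 4+1 states, so by pigeonhole some state repeats within the first 4 steps — that repeat gives the pumpable loop.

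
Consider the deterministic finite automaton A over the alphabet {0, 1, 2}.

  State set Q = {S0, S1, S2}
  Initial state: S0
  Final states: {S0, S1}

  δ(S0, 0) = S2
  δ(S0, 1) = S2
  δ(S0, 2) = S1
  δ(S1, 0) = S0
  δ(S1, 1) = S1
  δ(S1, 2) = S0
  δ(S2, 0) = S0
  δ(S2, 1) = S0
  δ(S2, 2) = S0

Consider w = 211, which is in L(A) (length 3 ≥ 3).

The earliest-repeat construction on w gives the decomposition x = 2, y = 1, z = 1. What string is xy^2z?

xy^2z = 2·1·1·1 = 2111.
Reading y = 1 takes A from S1 back to S1, so after x·y·y the machine is still in S1, and z then leads to the accepting state S1. Hence 2111 ∈ L(A).

2111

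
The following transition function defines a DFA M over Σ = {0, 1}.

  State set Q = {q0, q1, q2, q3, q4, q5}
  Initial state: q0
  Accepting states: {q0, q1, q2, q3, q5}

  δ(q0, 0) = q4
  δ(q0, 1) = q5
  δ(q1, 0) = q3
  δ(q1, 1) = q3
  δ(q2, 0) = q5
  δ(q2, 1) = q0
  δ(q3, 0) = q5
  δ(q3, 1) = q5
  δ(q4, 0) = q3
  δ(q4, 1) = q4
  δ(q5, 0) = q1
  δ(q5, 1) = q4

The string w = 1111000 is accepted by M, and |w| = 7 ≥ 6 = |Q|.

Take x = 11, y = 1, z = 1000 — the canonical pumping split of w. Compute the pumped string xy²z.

11111000

xy^2z = 11·1·1·1000 = 11111000.
Reading y = 1 takes M from q4 back to q4, so after x·y·y the machine is still in q4, and z then leads to the accepting state q1. Hence 11111000 ∈ L(M).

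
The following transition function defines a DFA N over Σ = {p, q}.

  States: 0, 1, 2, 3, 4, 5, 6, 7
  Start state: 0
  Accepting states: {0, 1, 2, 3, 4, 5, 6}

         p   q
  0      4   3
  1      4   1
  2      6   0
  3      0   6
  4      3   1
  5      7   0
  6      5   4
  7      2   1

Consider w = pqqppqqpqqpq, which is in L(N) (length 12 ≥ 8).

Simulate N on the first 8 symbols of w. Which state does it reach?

3

State sequence: 0 -p-> 4 -q-> 1 -q-> 1 -p-> 4 -p-> 3 -q-> 6 -q-> 4 -p-> 3

After reading 8 characters, N is in state 3.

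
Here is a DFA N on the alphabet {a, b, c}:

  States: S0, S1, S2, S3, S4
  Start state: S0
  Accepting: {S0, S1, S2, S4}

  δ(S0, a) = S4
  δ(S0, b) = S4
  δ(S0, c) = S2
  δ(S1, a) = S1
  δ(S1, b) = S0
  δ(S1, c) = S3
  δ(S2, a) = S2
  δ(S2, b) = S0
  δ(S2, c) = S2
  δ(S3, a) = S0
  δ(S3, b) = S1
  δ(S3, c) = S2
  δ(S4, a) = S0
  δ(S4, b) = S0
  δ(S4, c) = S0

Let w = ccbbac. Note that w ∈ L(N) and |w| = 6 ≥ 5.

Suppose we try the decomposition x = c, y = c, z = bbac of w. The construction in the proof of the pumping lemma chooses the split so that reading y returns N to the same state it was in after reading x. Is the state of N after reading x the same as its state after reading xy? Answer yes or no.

yes

Run of N on the first 2 characters of w = c c:
  step 0: S0  (start)
  step 1: S2  (read c: S0→S2)
  step 2: S2  (read c: S2→S2)

After x (step 1): S2. After xy (step 2): S2.
They match, so y = c drives N around a cycle from S2 back to itself; pumping y any number of times keeps N in S2 before reading z, and xyⁱz ∈ L(N) for every i ≥ 0.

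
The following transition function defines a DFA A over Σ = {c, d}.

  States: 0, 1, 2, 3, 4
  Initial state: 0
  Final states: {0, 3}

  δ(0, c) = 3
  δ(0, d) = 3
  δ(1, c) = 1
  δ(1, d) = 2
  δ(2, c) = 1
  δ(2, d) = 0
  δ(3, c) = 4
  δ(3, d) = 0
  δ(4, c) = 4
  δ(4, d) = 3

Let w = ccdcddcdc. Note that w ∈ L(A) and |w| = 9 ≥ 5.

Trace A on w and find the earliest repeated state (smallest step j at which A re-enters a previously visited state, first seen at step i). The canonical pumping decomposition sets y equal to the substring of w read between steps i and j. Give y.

State sequence: 0 -c-> 3 -c-> 4 -d-> 3 -c-> 4 -d-> 3 -d-> 0 -c-> 3 -d-> 0 -c-> 3
First repeat at step 3: 3 was already visited.

So i = 1, j = 3, giving x = w[0:1] = c, y = w[1:3] = cd, z = w[3:9] = cddcdc.
Check: |xy| = 3 ≤ 5 and |y| = 2 ≥ 1. Reading y takes A from 3 back to 3, so every xyⁱz is accepted.

cd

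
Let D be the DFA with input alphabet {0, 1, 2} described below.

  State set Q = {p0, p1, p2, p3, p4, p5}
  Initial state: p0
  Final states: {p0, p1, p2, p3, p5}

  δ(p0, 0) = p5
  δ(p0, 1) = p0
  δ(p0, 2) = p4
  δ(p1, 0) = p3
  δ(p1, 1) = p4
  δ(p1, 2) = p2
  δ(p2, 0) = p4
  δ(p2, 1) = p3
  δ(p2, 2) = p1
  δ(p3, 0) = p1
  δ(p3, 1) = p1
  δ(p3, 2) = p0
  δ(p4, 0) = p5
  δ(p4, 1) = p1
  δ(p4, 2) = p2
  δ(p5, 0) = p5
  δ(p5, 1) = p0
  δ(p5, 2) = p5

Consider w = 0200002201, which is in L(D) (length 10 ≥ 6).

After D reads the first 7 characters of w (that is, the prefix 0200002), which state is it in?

Run of D on the first 7 characters of w = 0 2 0 0 0 0 2:
  step 0: p0  (start)
  step 1: p5  (read 0: p0→p5)
  step 2: p5  (read 2: p5→p5)
  step 3: p5  (read 0: p5→p5)
  step 4: p5  (read 0: p5→p5)
  step 5: p5  (read 0: p5→p5)
  step 6: p5  (read 0: p5→p5)
  step 7: p5  (read 2: p5→p5)

After reading 7 characters, D is in state p5.
(This kind of state-tracing is the core of the pumping-lemma construction: with 6 states, pigeonhole forces a repeat within the first 6 steps.)

p5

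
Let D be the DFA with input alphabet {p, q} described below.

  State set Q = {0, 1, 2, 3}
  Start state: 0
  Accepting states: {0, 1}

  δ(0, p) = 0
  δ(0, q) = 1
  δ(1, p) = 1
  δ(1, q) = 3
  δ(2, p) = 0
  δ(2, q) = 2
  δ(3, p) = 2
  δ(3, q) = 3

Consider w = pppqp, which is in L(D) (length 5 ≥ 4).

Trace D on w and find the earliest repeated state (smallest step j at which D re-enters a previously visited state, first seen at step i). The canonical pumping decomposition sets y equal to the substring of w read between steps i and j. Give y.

Run of D on w = p p p q p:
  step 0: 0  (start)
  step 1: 0  (read p: 0→0)   ← first repeat (0 seen earlier)
  step 2: 0  (read p: 0→0)
  step 3: 0  (read p: 0→0)
  step 4: 1  (read q: 0→1)
  step 5: 1  (read p: 1→1)

So i = 0, j = 1, giving x = w[0:0] = ε, y = w[0:1] = p, z = w[1:5] = ppqp.
Check: |xy| = 1 ≤ 4 and |y| = 1 ≥ 1. Reading y takes D from 0 back to 0, so every xyⁱz is accepted.

p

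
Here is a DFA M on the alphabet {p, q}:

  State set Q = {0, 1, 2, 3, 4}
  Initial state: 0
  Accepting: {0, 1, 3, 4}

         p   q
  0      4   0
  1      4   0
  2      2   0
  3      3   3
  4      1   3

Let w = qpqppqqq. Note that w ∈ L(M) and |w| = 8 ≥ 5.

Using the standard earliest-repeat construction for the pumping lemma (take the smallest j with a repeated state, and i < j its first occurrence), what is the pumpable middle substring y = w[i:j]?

Run of M on w = q p q p p q q q:
  step 0: 0  (start)
  step 1: 0  (read q: 0→0)   ← first repeat (0 seen earlier)
  step 2: 4  (read p: 0→4)
  step 3: 3  (read q: 4→3)
  step 4: 3  (read p: 3→3)
  step 5: 3  (read p: 3→3)
  step 6: 3  (read q: 3→3)
  step 7: 3  (read q: 3→3)
  step 8: 3  (read q: 3→3)

So i = 0, j = 1, giving x = w[0:0] = ε, y = w[0:1] = q, z = w[1:8] = pqppqqq.
Check: |xy| = 1 ≤ 5 and |y| = 1 ≥ 1. Reading y takes M from 0 back to 0, so every xyⁱz is accepted.

q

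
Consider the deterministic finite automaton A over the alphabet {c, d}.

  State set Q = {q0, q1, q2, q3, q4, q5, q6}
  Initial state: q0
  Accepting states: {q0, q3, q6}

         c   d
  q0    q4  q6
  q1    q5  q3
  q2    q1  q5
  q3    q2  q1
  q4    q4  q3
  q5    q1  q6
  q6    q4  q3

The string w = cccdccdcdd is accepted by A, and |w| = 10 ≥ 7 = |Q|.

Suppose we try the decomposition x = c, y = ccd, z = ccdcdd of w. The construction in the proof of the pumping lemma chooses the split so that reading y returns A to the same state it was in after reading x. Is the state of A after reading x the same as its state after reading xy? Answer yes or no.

State sequence: q0 -c-> q4 -c-> q4 -c-> q4 -d-> q3

After x (step 1): q4. After xy (step 4): q3.
They differ (q4 ≠ q3), so y is not a cycle from the state after x; this split is not the one the pumping-lemma construction produces, and pumping y need not keep the string in L(A).

no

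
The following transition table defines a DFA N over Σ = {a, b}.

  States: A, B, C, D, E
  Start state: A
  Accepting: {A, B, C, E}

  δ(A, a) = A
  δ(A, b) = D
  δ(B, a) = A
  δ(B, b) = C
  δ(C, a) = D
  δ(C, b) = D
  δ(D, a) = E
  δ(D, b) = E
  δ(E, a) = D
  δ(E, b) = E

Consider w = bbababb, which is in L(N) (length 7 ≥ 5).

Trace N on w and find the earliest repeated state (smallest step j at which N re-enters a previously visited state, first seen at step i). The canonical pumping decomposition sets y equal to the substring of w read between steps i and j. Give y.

ba

State sequence: A -b-> D -b-> E -a-> D -b-> E -a-> D -b-> E -b-> E
First repeat at step 3: D was already visited.

So i = 1, j = 3, giving x = w[0:1] = b, y = w[1:3] = ba, z = w[3:7] = babb.
Check: |xy| = 3 ≤ 5 and |y| = 2 ≥ 1. Reading y takes N from D back to D, so every xyⁱz is accepted.
Since N has 5 states, any run of length ≥ 5 visits 5+1 states, so by pigeonhole some state repeats within the first 5 steps — that repeat gives the pumpable loop.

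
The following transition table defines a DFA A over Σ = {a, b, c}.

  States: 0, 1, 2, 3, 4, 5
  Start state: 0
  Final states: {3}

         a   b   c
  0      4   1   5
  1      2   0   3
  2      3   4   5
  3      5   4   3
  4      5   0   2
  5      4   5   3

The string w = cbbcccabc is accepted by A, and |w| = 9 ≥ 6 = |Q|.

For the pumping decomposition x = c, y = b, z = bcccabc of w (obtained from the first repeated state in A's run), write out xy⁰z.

cbcccabc

xy⁰z = xz = c·bcccabc = cbcccabc.
Reading y = b takes A from 5 back to 5, so after x the machine is still in 5, and z then leads to the accepting state 3. Hence cbcccabc ∈ L(A).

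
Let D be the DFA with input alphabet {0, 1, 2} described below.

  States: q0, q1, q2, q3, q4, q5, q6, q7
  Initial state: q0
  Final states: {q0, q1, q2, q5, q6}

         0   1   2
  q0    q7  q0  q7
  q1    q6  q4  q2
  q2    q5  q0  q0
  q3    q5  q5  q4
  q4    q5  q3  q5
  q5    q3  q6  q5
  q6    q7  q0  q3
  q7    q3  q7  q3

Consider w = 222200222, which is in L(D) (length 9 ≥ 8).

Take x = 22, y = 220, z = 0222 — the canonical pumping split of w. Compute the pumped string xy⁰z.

xy⁰z = xz = 22·0222 = 220222.
Reading y = 220 takes D from q3 back to q3, so after x the machine is still in q3, and z then leads to the accepting state q5. Hence 220222 ∈ L(D).

220222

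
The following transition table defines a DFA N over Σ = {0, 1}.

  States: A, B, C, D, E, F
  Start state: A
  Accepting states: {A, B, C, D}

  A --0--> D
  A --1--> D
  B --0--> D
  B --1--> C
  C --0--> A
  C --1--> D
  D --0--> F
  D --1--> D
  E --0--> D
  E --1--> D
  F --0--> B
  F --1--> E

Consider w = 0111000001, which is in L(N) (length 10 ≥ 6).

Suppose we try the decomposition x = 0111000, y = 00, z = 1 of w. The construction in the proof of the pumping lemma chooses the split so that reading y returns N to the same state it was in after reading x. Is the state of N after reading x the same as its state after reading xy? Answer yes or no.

Run of N on the first 9 characters of w = 0 1 1 1 0 0 0 0 0:
  step 0: A  (start)
  step 1: D  (read 0: A→D)
  step 2: D  (read 1: D→D)
  step 3: D  (read 1: D→D)
  step 4: D  (read 1: D→D)
  step 5: F  (read 0: D→F)
  step 6: B  (read 0: F→B)
  step 7: D  (read 0: B→D)
  step 8: F  (read 0: D→F)
  step 9: B  (read 0: F→B)

After x (step 7): D. After xy (step 9): B.
They differ (D ≠ B), so y is not a cycle from the state after x; this split is not the one the pumping-lemma construction produces, and pumping y need not keep the string in L(N).

no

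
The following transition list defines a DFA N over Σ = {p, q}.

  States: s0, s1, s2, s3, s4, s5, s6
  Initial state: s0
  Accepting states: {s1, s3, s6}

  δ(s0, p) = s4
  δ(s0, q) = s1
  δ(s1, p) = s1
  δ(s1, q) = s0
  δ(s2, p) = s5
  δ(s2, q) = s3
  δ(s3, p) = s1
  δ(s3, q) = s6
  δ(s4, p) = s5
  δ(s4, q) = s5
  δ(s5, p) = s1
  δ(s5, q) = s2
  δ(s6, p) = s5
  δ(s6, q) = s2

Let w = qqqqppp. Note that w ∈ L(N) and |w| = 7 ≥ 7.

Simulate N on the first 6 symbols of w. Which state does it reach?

s5

Run of N on the first 6 characters of w = q q q q p p:
  step 0: s0  (start)
  step 1: s1  (read q: s0→s1)
  step 2: s0  (read q: s1→s0)
  step 3: s1  (read q: s0→s1)
  step 4: s0  (read q: s1→s0)
  step 5: s4  (read p: s0→s4)
  step 6: s5  (read p: s4→s5)

After reading 6 characters, N is in state s5.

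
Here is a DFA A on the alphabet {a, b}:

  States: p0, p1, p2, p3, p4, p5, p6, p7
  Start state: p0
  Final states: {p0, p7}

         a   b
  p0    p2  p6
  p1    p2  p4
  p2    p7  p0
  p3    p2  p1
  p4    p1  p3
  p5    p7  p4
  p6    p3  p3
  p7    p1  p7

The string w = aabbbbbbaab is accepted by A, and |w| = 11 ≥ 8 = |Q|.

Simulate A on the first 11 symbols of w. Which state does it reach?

p0

Run of A on the first 11 characters of w = a a b b b b b b a a b:
  step 0: p0  (start)
  step 1: p2  (read a: p0→p2)
  step 2: p7  (read a: p2→p7)
  step 3: p7  (read b: p7→p7)
  step 4: p7  (read b: p7→p7)
  step 5: p7  (read b: p7→p7)
  step 6: p7  (read b: p7→p7)
  step 7: p7  (read b: p7→p7)
  step 8: p7  (read b: p7→p7)
  step 9: p1  (read a: p7→p1)
  step 10: p2  (read a: p1→p2)
  step 11: p0  (read b: p2→p0)

After reading 11 characters, A is in state p0.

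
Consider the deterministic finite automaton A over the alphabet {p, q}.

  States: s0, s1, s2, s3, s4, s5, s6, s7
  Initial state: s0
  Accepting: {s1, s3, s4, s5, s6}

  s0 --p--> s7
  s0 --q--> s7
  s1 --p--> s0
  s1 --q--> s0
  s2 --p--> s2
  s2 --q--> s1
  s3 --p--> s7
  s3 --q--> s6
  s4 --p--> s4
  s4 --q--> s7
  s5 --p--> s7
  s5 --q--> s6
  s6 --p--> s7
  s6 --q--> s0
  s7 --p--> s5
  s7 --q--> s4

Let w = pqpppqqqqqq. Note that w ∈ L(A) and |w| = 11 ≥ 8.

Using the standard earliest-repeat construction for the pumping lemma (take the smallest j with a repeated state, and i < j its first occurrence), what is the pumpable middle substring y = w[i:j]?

Run of A on w = p q p p p q q q q q q:
  step 0: s0  (start)
  step 1: s7  (read p: s0→s7)
  step 2: s4  (read q: s7→s4)
  step 3: s4  (read p: s4→s4)   ← first repeat (s4 seen earlier)
  step 4: s4  (read p: s4→s4)
  step 5: s4  (read p: s4→s4)
  step 6: s7  (read q: s4→s7)
  step 7: s4  (read q: s7→s4)
  step 8: s7  (read q: s4→s7)
  step 9: s4  (read q: s7→s4)
  step 10: s7  (read q: s4→s7)
  step 11: s4  (read q: s7→s4)

So i = 2, j = 3, giving x = w[0:2] = pq, y = w[2:3] = p, z = w[3:11] = ppqqqqqq.
Check: |xy| = 3 ≤ 8 and |y| = 1 ≥ 1. Reading y takes A from s4 back to s4, so every xyⁱz is accepted.
With |Q| = 8, pigeonhole forces a state repeat no later than step 8; the substring read between the first and second visits to that state can be pumped.

p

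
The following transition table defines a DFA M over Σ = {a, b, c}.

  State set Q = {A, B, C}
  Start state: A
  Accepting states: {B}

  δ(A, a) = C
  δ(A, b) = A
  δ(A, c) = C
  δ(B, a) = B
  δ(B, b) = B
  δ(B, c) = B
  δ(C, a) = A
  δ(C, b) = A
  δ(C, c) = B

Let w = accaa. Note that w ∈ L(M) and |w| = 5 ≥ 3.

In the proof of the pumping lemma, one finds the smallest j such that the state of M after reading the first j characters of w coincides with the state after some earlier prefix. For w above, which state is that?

State sequence: A -a-> C -c-> B -c-> B -a-> B -a-> B
First repeat at step 3: B was already visited.

The earliest repeat is at step j = 3: M is in B, which it already visited at step i = 2.
Since M has 3 states, any run of length ≥ 3 visits 3+1 states, so by pigeonhole some state repeats within the first 3 steps — that repeat gives the pumpable loop.

B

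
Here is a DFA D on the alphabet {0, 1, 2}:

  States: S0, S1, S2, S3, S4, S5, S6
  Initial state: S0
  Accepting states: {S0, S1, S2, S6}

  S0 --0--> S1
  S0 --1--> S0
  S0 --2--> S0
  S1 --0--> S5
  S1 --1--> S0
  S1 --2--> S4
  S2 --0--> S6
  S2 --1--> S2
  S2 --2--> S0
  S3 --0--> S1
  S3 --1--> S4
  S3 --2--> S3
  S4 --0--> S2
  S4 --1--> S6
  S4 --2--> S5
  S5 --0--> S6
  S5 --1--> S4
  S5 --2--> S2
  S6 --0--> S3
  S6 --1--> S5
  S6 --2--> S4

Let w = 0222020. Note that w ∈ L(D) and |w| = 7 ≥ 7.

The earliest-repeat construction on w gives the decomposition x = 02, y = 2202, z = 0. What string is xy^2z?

xy^2z = 02·2202·2202·0 = 02220222020.
Reading y = 2202 takes D from S4 back to S4, so after x·y·y the machine is still in S4, and z then leads to the accepting state S2. Hence 02220222020 ∈ L(D).

02220222020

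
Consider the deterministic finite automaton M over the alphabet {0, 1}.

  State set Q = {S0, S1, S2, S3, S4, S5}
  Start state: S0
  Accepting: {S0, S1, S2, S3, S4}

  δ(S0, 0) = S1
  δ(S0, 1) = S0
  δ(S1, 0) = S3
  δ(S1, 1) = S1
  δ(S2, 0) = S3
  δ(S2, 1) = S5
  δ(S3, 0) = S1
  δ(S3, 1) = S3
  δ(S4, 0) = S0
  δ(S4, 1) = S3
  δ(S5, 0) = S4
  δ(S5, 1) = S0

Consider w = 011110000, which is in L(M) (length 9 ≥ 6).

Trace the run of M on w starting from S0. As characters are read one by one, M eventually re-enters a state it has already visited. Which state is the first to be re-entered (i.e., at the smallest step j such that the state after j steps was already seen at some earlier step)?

Run of M on w = 0 1 1 1 1 0 0 0 0:
  step 0: S0  (start)
  step 1: S1  (read 0: S0→S1)
  step 2: S1  (read 1: S1→S1)   ← first repeat (S1 seen earlier)
  step 3: S1  (read 1: S1→S1)
  step 4: S1  (read 1: S1→S1)
  step 5: S1  (read 1: S1→S1)
  step 6: S3  (read 0: S1→S3)
  step 7: S1  (read 0: S3→S1)
  step 8: S3  (read 0: S1→S3)
  step 9: S1  (read 0: S3→S1)

The earliest repeat is at step j = 2: M is in S1, which it already visited at step i = 1.
Since M has 6 states, any run of length ≥ 6 visits 6+1 states, so by pigeonhole some state repeats within the first 6 steps — that repeat gives the pumpable loop.

S1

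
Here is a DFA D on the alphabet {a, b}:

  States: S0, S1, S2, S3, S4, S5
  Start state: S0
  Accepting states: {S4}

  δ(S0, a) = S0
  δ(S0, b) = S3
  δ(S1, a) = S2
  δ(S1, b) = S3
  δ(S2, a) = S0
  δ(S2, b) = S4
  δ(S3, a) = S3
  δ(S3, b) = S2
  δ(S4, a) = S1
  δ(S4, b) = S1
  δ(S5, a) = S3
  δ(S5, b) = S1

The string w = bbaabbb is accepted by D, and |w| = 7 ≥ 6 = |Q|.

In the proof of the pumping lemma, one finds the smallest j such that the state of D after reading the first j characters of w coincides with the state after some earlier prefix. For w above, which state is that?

S0

State sequence: S0 -b-> S3 -b-> S2 -a-> S0 -a-> S0 -b-> S3 -b-> S2 -b-> S4
First repeat at step 3: S0 was already visited.

The earliest repeat is at step j = 3: D is in S0, which it already visited at step i = 0.
The DFA has 6 states, so the proof of the pumping lemma guarantees a repeated state among the first 6+1 visited; the segment between the two visits is the pumpable y.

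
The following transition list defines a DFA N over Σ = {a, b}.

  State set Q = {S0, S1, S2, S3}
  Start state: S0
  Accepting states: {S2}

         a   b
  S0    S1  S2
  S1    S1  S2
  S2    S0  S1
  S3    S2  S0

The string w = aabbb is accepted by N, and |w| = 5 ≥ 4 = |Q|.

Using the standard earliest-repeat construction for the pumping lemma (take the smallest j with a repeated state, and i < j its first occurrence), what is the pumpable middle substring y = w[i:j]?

a

Run of N on w = a a b b b:
  step 0: S0  (start)
  step 1: S1  (read a: S0→S1)
  step 2: S1  (read a: S1→S1)   ← first repeat (S1 seen earlier)
  step 3: S2  (read b: S1→S2)
  step 4: S1  (read b: S2→S1)
  step 5: S2  (read b: S1→S2)

So i = 1, j = 2, giving x = w[0:1] = a, y = w[1:2] = a, z = w[2:5] = bbb.
Check: |xy| = 2 ≤ 4 and |y| = 1 ≥ 1. Reading y takes N from S1 back to S1, so every xyⁱz is accepted.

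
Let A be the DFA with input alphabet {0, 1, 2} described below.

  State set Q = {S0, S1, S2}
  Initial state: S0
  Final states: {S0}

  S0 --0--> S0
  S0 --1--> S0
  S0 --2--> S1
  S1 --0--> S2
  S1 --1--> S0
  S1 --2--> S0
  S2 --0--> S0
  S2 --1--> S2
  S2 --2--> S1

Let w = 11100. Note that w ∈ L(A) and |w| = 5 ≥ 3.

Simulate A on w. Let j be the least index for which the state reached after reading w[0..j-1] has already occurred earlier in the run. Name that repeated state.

S0

Run of A on w = 1 1 1 0 0:
  step 0: S0  (start)
  step 1: S0  (read 1: S0→S0)   ← first repeat (S0 seen earlier)
  step 2: S0  (read 1: S0→S0)
  step 3: S0  (read 1: S0→S0)
  step 4: S0  (read 0: S0→S0)
  step 5: S0  (read 0: S0→S0)

The earliest repeat is at step j = 1: A is in S0, which it already visited at step i = 0.
The DFA has 3 states, so the proof of the pumping lemma guarantees a repeated state among the first 3+1 visited; the segment between the two visits is the pumpable y.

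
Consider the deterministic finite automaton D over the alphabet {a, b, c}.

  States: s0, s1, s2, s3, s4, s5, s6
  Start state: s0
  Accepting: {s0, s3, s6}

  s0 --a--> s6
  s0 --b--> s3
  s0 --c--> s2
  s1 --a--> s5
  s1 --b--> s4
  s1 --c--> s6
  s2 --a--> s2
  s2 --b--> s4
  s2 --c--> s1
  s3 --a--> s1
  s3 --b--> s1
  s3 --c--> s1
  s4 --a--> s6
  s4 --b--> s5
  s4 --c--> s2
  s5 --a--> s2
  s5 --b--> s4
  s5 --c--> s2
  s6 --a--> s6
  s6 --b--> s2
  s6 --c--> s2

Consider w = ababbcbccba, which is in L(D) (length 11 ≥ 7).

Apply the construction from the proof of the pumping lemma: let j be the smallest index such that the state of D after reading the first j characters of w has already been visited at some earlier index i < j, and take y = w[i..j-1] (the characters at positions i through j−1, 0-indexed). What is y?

a

State sequence: s0 -a-> s6 -b-> s2 -a-> s2 -b-> s4 -b-> s5 -c-> s2 -b-> s4 -c-> s2 -c-> s1 -b-> s4 -a-> s6
First repeat at step 3: s2 was already visited.

So i = 2, j = 3, giving x = w[0:2] = ab, y = w[2:3] = a, z = w[3:11] = bbcbccba.
Check: |xy| = 3 ≤ 7 and |y| = 1 ≥ 1. Reading y takes D from s2 back to s2, so every xyⁱz is accepted.
The DFA has 7 states, so the proof of the pumping lemma guarantees a repeated state among the first 7+1 visited; the segment between the two visits is the pumpable y.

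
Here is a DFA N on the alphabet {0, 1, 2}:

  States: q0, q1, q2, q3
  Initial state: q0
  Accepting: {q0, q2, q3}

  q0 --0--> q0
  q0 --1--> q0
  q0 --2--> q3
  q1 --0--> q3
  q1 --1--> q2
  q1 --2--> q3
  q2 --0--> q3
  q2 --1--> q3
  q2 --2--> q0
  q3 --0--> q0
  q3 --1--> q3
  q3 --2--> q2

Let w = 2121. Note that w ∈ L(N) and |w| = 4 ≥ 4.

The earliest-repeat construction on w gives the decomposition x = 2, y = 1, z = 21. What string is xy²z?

xy^2z = 2·1·1·21 = 21121.
Reading y = 1 takes N from q3 back to q3, so after x·y·y the machine is still in q3, and z then leads to the accepting state q3. Hence 21121 ∈ L(N).

21121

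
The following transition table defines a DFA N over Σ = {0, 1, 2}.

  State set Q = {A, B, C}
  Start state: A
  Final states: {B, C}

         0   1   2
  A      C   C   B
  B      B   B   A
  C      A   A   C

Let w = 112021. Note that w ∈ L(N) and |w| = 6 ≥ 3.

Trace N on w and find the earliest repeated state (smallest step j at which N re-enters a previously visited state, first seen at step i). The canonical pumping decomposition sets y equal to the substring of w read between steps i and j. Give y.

11

State sequence: A -1-> C -1-> A -2-> B -0-> B -2-> A -1-> C
First repeat at step 2: A was already visited.

So i = 0, j = 2, giving x = w[0:0] = ε, y = w[0:2] = 11, z = w[2:6] = 2021.
Check: |xy| = 2 ≤ 3 and |y| = 2 ≥ 1. Reading y takes N from A back to A, so every xyⁱz is accepted.
The DFA has 3 states, so the proof of the pumping lemma guarantees a repeated state among the first 3+1 visited; the segment between the two visits is the pumpable y.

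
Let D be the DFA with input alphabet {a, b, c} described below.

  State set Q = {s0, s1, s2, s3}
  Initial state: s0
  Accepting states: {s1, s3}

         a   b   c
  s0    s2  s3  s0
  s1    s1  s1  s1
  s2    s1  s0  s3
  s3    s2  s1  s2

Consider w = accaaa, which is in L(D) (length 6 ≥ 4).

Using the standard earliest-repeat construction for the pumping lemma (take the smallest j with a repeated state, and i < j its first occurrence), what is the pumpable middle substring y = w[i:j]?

cc

Run of D on w = a c c a a a:
  step 0: s0  (start)
  step 1: s2  (read a: s0→s2)
  step 2: s3  (read c: s2→s3)
  step 3: s2  (read c: s3→s2)   ← first repeat (s2 seen earlier)
  step 4: s1  (read a: s2→s1)
  step 5: s1  (read a: s1→s1)
  step 6: s1  (read a: s1→s1)

So i = 1, j = 3, giving x = w[0:1] = a, y = w[1:3] = cc, z = w[3:6] = aaa.
Check: |xy| = 3 ≤ 4 and |y| = 2 ≥ 1. Reading y takes D from s2 back to s2, so every xyⁱz is accepted.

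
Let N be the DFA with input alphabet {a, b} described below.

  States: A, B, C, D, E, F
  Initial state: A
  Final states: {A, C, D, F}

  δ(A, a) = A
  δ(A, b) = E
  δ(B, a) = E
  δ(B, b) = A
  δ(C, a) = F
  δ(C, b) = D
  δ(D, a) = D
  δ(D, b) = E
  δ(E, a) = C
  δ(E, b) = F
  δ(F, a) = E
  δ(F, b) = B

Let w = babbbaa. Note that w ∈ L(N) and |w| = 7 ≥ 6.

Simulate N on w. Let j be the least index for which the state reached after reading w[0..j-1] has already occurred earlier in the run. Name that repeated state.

Run of N on w = b a b b b a a:
  step 0: A  (start)
  step 1: E  (read b: A→E)
  step 2: C  (read a: E→C)
  step 3: D  (read b: C→D)
  step 4: E  (read b: D→E)   ← first repeat (E seen earlier)
  step 5: F  (read b: E→F)
  step 6: E  (read a: F→E)
  step 7: C  (read a: E→C)

The earliest repeat is at step j = 4: N is in E, which it already visited at step i = 1.
With |Q| = 6, pigeonhole forces a state repeat no later than step 6; the substring read between the first and second visits to that state can be pumped.

E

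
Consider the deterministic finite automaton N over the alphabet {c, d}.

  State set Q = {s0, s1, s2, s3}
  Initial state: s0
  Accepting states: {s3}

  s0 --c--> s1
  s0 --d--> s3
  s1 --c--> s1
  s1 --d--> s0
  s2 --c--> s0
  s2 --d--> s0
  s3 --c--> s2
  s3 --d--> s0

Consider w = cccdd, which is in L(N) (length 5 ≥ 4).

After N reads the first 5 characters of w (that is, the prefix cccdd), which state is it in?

s3

Run of N on the first 5 characters of w = c c c d d:
  step 0: s0  (start)
  step 1: s1  (read c: s0→s1)
  step 2: s1  (read c: s1→s1)
  step 3: s1  (read c: s1→s1)
  step 4: s0  (read d: s1→s0)
  step 5: s3  (read d: s0→s3)

After reading 5 characters, N is in state s3.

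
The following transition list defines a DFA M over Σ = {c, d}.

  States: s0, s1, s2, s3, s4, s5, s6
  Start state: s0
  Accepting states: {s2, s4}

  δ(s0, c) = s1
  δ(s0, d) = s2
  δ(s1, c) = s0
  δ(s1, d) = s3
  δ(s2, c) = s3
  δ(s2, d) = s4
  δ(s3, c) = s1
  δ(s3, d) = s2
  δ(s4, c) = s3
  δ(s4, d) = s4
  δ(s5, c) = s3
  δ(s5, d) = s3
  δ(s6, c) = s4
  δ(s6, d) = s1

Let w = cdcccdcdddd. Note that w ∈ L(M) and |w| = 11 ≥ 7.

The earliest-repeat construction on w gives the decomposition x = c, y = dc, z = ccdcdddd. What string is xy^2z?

cdcdcccdcdddd

xy^2z = c·dc·dc·ccdcdddd = cdcdcccdcdddd.
Reading y = dc takes M from s1 back to s1, so after x·y·y the machine is still in s1, and z then leads to the accepting state s4. Hence cdcdcccdcdddd ∈ L(M).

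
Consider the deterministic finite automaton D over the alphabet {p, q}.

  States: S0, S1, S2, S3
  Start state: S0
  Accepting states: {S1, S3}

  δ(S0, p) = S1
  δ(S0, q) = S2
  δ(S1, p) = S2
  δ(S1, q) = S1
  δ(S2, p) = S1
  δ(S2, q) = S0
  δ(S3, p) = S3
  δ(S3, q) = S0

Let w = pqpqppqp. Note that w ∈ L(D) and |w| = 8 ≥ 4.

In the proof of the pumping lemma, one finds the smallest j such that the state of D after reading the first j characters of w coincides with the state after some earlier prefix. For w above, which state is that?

S1

State sequence: S0 -p-> S1 -q-> S1 -p-> S2 -q-> S0 -p-> S1 -p-> S2 -q-> S0 -p-> S1
First repeat at step 2: S1 was already visited.

The earliest repeat is at step j = 2: D is in S1, which it already visited at step i = 1.
Since D has 4 states, any run of length ≥ 4 visits 4+1 states, so by pigeonhole some state repeats within the first 4 steps — that repeat gives the pumpable loop.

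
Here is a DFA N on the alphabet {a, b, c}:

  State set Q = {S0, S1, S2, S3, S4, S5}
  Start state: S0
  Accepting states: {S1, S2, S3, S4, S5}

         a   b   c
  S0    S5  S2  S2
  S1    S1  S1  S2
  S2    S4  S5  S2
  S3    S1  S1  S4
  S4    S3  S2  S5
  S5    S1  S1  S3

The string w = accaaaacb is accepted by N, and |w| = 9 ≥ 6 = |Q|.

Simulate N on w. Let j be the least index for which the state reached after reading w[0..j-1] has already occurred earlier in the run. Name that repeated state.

State sequence: S0 -a-> S5 -c-> S3 -c-> S4 -a-> S3 -a-> S1 -a-> S1 -a-> S1 -c-> S2 -b-> S5
First repeat at step 4: S3 was already visited.

The earliest repeat is at step j = 4: N is in S3, which it already visited at step i = 2.

S3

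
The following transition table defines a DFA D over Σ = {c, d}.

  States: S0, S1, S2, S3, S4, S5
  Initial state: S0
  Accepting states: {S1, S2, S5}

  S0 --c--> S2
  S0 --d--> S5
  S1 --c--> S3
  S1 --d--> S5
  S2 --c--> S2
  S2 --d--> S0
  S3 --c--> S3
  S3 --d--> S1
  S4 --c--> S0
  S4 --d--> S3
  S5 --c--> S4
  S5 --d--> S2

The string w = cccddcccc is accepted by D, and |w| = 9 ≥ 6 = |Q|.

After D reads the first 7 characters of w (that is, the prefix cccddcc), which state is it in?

State sequence: S0 -c-> S2 -c-> S2 -c-> S2 -d-> S0 -d-> S5 -c-> S4 -c-> S0

After reading 7 characters, D is in state S0.

S0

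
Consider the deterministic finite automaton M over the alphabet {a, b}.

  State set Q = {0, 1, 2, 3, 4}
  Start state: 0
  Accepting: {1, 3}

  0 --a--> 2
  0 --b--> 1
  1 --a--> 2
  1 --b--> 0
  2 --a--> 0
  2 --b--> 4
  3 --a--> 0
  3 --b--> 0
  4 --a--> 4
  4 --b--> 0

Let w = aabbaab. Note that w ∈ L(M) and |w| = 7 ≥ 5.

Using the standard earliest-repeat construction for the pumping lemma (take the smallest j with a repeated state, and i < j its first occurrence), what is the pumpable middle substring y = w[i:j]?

aa

State sequence: 0 -a-> 2 -a-> 0 -b-> 1 -b-> 0 -a-> 2 -a-> 0 -b-> 1
First repeat at step 2: 0 was already visited.

So i = 0, j = 2, giving x = w[0:0] = ε, y = w[0:2] = aa, z = w[2:7] = bbaab.
Check: |xy| = 2 ≤ 5 and |y| = 2 ≥ 1. Reading y takes M from 0 back to 0, so every xyⁱz is accepted.
Pumping length from the standard proof: p = 5 (the number of states). The repeated state found above gives |xy| = j ≤ 5 and |y| = j − i ≥ 1.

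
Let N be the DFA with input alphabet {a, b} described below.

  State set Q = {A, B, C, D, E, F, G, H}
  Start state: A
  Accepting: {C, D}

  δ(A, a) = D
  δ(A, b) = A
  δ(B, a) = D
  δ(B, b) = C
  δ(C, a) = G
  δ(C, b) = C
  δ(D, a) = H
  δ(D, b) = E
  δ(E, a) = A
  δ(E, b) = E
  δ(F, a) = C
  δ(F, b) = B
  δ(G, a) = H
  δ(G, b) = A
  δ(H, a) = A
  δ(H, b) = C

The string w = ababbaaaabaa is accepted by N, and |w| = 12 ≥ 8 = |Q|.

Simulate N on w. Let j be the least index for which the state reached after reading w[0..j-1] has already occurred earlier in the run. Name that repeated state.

A

Run of N on w = a b a b b a a a a b a a:
  step 0: A  (start)
  step 1: D  (read a: A→D)
  step 2: E  (read b: D→E)
  step 3: A  (read a: E→A)   ← first repeat (A seen earlier)
  step 4: A  (read b: A→A)
  step 5: A  (read b: A→A)
  step 6: D  (read a: A→D)
  step 7: H  (read a: D→H)
  step 8: A  (read a: H→A)
  step 9: D  (read a: A→D)
  step 10: E  (read b: D→E)
  step 11: A  (read a: E→A)
  step 12: D  (read a: A→D)

The earliest repeat is at step j = 3: N is in A, which it already visited at step i = 0.
The DFA has 8 states, so the proof of the pumping lemma guarantees a repeated state among the first 8+1 visited; the segment between the two visits is the pumpable y.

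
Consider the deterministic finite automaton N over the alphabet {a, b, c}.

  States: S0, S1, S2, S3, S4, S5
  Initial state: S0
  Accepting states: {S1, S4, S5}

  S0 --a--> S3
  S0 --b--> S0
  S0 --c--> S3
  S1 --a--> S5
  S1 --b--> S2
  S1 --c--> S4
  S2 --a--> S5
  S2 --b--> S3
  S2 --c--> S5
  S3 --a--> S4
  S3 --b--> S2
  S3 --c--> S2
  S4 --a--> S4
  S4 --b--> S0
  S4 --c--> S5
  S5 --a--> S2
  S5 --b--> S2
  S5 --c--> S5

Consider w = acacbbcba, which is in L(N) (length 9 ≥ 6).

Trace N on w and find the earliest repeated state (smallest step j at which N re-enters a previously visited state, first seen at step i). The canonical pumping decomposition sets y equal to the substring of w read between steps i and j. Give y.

c

Run of N on w = a c a c b b c b a:
  step 0: S0  (start)
  step 1: S3  (read a: S0→S3)
  step 2: S2  (read c: S3→S2)
  step 3: S5  (read a: S2→S5)
  step 4: S5  (read c: S5→S5)   ← first repeat (S5 seen earlier)
  step 5: S2  (read b: S5→S2)
  step 6: S3  (read b: S2→S3)
  step 7: S2  (read c: S3→S2)
  step 8: S3  (read b: S2→S3)
  step 9: S4  (read a: S3→S4)

So i = 3, j = 4, giving x = w[0:3] = aca, y = w[3:4] = c, z = w[4:9] = bbcba.
Check: |xy| = 4 ≤ 6 and |y| = 1 ≥ 1. Reading y takes N from S5 back to S5, so every xyⁱz is accepted.
The DFA has 6 states, so the proof of the pumping lemma guarantees a repeated state among the first 6+1 visited; the segment between the two visits is the pumpable y.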